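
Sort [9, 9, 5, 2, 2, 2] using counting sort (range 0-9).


Count array: [0, 0, 3, 0, 0, 1, 0, 0, 0, 2]
Reconstruct: [2, 2, 2, 5, 9, 9]


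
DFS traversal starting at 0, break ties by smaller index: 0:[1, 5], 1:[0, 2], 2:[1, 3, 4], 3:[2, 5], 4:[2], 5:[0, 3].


DFS stack-based: start with [0]
Visit order: [0, 1, 2, 3, 5, 4]


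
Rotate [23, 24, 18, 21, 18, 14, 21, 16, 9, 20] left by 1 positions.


Left rotate by 1: [24, 18, 21, 18, 14, 21, 16, 9, 20, 23]


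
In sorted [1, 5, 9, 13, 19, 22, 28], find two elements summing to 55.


Two pointers: lo=0, hi=6
No pair sums to 55


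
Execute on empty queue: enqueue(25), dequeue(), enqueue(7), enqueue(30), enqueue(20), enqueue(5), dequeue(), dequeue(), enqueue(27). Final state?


enqueue(25) -> [25]
dequeue() returns 25 -> []
enqueue(7) -> [7]
enqueue(30) -> [7, 30]
enqueue(20) -> [7, 30, 20]
enqueue(5) -> [7, 30, 20, 5]
dequeue() returns 7 -> [30, 20, 5]
dequeue() returns 30 -> [20, 5]
enqueue(27) -> [20, 5, 27]
Final queue (front to back): [20, 5, 27]


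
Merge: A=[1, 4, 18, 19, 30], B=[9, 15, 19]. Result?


Compare heads, take smaller each step.
Merged: [1, 4, 9, 15, 18, 19, 19, 30]


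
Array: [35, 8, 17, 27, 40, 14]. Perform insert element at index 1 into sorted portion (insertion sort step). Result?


After one pass: [8, 35, 17, 27, 40, 14]


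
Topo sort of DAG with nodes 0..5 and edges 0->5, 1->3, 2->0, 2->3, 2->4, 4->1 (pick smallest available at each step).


Kahn's algorithm, process smallest node first
Order: [2, 0, 4, 1, 3, 5]


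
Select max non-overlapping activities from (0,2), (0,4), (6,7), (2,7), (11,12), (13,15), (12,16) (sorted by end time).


Greedy: pick earliest-ending, then skip overlaps.
Selected (4 activities): [(0, 2), (6, 7), (11, 12), (13, 15)]


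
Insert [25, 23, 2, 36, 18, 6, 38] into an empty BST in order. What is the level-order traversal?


Root = 25; build tree by BST insertion.
Level-Order traversal: [25, 23, 36, 2, 38, 18, 6]


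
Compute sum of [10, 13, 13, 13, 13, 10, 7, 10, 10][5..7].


Prefix sums: [0, 10, 23, 36, 49, 62, 72, 79, 89, 99]
Sum[5..7] = prefix[8] - prefix[5] = 89 - 62 = 27


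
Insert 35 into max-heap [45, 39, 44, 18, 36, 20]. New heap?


Append 35: [45, 39, 44, 18, 36, 20, 35]
Bubble up: no swaps needed
Result: [45, 39, 44, 18, 36, 20, 35]


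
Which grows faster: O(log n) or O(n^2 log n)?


logarithmic grows slower than n^2 log n
O(log n) is asymptotically smaller; O(n^2 log n) grows faster


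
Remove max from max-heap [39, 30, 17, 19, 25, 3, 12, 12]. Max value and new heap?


Max = 39
Replace root with last, heapify down
Resulting heap: [30, 25, 17, 19, 12, 3, 12]


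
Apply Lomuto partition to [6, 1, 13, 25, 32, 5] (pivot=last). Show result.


Elements <= 5 go left of pivot.
Result: [1, 5, 13, 25, 32, 6], pivot at index 1


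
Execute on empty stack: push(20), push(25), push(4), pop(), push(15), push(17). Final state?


push(20) -> [20]
push(25) -> [20, 25]
push(4) -> [20, 25, 4]
pop() returns 4 -> [20, 25]
push(15) -> [20, 25, 15]
push(17) -> [20, 25, 15, 17]
Final stack (bottom to top): [20, 25, 15, 17]


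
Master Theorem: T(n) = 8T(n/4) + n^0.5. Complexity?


a=8, b=4, c=0.5. log_4(8)=1.5 > c=0.5. Case 1: O(n^log_b(a)) = O(n^1.500)
Complexity: O(n^1.500)


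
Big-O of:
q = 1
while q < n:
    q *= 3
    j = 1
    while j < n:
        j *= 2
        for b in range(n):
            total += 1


Per nesting level: O(log n) * O(log n) * O(n) = O(n (log n)^2)
Complexity: O(n (log n)^2)


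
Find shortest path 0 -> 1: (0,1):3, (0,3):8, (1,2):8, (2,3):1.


Dijkstra from 0:
Distances: {0: 0, 1: 3, 2: 9, 3: 8}
Shortest distance to 1 = 3, path = [0, 1]


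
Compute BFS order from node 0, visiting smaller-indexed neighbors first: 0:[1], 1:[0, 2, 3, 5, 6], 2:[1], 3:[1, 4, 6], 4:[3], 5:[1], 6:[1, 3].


BFS queue: start with [0]
Visit order: [0, 1, 2, 3, 5, 6, 4]


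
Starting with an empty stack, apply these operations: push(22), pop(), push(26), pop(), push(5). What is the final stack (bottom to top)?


push(22) -> [22]
pop() returns 22 -> []
push(26) -> [26]
pop() returns 26 -> []
push(5) -> [5]
Final stack (bottom to top): [5]


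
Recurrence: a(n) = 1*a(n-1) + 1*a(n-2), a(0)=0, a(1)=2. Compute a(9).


Build bottom-up:
...a(7)=26, a(8)=42, a(9)=1*42+1*26=68


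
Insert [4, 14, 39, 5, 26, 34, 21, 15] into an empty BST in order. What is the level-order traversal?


Root = 4; build tree by BST insertion.
Level-Order traversal: [4, 14, 5, 39, 26, 21, 34, 15]


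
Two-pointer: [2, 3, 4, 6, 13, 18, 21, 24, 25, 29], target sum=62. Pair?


Two pointers: lo=0, hi=9
No pair sums to 62


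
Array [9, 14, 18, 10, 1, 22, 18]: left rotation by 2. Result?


Left rotate by 2: [18, 10, 1, 22, 18, 9, 14]


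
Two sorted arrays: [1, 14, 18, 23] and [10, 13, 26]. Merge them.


Compare heads, take smaller each step.
Merged: [1, 10, 13, 14, 18, 23, 26]


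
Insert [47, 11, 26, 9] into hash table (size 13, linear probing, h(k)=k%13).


Insertions: 47->slot 8; 11->slot 11; 26->slot 0; 9->slot 9
Table: [26, None, None, None, None, None, None, None, 47, 9, None, 11, None]


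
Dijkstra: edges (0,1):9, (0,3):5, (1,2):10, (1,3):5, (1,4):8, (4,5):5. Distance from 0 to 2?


Dijkstra from 0:
Distances: {0: 0, 1: 9, 2: 19, 3: 5, 4: 17, 5: 22}
Shortest distance to 2 = 19, path = [0, 1, 2]


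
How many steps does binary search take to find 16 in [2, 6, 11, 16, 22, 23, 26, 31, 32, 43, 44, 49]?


Search for 16:
[0,11] mid=5 arr[5]=23
[0,4] mid=2 arr[2]=11
[3,4] mid=3 arr[3]=16
Total: 3 comparisons


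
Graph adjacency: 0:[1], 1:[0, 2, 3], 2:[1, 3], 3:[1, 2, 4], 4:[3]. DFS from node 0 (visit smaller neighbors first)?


DFS stack-based: start with [0]
Visit order: [0, 1, 2, 3, 4]


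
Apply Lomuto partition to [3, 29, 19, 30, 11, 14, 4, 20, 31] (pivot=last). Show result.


Elements <= 31 go left of pivot.
Result: [3, 29, 19, 30, 11, 14, 4, 20, 31], pivot at index 8


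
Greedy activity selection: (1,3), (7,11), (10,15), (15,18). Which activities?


Greedy: pick earliest-ending, then skip overlaps.
Selected (3 activities): [(1, 3), (7, 11), (15, 18)]


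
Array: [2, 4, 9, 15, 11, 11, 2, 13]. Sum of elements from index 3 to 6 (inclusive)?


Prefix sums: [0, 2, 6, 15, 30, 41, 52, 54, 67]
Sum[3..6] = prefix[7] - prefix[3] = 54 - 15 = 39


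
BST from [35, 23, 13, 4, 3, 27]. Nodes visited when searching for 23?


BST root = 35
Search for 23: compare at each node
Path: [35, 23]


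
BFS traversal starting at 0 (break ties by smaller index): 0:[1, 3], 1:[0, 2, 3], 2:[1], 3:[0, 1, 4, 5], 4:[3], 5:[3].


BFS queue: start with [0]
Visit order: [0, 1, 3, 2, 4, 5]


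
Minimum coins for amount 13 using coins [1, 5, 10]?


dp[0]=0; dp[i]=1+min(dp[i-c] for c in coins)
...dp[8]=4, dp[9]=5, dp[10]=1, dp[11]=2, dp[12]=3, dp[13]=4
Minimum coins for 13 = 4


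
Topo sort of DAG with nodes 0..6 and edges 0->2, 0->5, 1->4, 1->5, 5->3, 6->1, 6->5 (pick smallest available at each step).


Kahn's algorithm, process smallest node first
Order: [0, 2, 6, 1, 4, 5, 3]


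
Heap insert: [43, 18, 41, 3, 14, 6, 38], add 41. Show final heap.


Append 41: [43, 18, 41, 3, 14, 6, 38, 41]
Bubble up: swap idx 7(41) with idx 3(3); swap idx 3(41) with idx 1(18)
Result: [43, 41, 41, 18, 14, 6, 38, 3]


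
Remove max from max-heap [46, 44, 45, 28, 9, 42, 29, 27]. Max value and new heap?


Max = 46
Replace root with last, heapify down
Resulting heap: [45, 44, 42, 28, 9, 27, 29]


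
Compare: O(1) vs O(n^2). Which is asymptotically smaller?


constant grows slower than quadratic
O(1) is asymptotically smaller; O(n^2) grows faster


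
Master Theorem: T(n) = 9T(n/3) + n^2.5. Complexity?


a=9, b=3, c=2.5. log_3(9)=2 < c=2.5. Case 3: O(n^c) = O(n^2.500)
Complexity: O(n^2.500)


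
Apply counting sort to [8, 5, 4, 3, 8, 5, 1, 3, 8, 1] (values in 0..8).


Count array: [0, 2, 0, 2, 1, 2, 0, 0, 3]
Reconstruct: [1, 1, 3, 3, 4, 5, 5, 8, 8, 8]


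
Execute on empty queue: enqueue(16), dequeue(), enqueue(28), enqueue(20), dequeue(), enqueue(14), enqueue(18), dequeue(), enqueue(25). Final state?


enqueue(16) -> [16]
dequeue() returns 16 -> []
enqueue(28) -> [28]
enqueue(20) -> [28, 20]
dequeue() returns 28 -> [20]
enqueue(14) -> [20, 14]
enqueue(18) -> [20, 14, 18]
dequeue() returns 20 -> [14, 18]
enqueue(25) -> [14, 18, 25]
Final queue (front to back): [14, 18, 25]


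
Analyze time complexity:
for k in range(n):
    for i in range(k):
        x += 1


Per nesting level: O(n) * O(n) [triangular over k] = O(n^2)
Complexity: O(n^2)


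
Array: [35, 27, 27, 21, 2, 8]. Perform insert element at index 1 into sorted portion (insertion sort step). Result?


After one pass: [27, 35, 27, 21, 2, 8]


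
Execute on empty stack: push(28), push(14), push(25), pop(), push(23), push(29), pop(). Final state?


push(28) -> [28]
push(14) -> [28, 14]
push(25) -> [28, 14, 25]
pop() returns 25 -> [28, 14]
push(23) -> [28, 14, 23]
push(29) -> [28, 14, 23, 29]
pop() returns 29 -> [28, 14, 23]
Final stack (bottom to top): [28, 14, 23]


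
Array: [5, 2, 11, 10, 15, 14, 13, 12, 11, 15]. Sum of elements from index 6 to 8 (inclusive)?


Prefix sums: [0, 5, 7, 18, 28, 43, 57, 70, 82, 93, 108]
Sum[6..8] = prefix[9] - prefix[6] = 93 - 57 = 36


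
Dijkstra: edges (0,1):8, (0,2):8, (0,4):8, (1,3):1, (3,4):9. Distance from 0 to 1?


Dijkstra from 0:
Distances: {0: 0, 1: 8, 2: 8, 3: 9, 4: 8}
Shortest distance to 1 = 8, path = [0, 1]


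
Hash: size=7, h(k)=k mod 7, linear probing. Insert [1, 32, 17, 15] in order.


Insertions: 1->slot 1; 32->slot 4; 17->slot 3; 15->slot 2
Table: [None, 1, 15, 17, 32, None, None]


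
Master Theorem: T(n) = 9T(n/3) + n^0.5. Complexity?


a=9, b=3, c=0.5. log_3(9)=2 > c=0.5. Case 1: O(n^log_b(a)) = O(n^2)
Complexity: O(n^2)


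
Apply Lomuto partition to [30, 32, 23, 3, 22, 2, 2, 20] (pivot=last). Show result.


Elements <= 20 go left of pivot.
Result: [3, 2, 2, 20, 22, 32, 23, 30], pivot at index 3


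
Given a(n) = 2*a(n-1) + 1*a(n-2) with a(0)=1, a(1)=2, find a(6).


Build bottom-up:
...a(4)=29, a(5)=70, a(6)=2*70+1*29=169


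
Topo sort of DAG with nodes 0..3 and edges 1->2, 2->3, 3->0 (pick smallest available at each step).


Kahn's algorithm, process smallest node first
Order: [1, 2, 3, 0]


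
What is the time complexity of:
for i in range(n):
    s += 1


Per nesting level: O(n) = O(n)
Complexity: O(n)


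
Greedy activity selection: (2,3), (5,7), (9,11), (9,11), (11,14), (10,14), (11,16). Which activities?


Greedy: pick earliest-ending, then skip overlaps.
Selected (4 activities): [(2, 3), (5, 7), (9, 11), (11, 14)]


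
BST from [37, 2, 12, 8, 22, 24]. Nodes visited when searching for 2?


BST root = 37
Search for 2: compare at each node
Path: [37, 2]


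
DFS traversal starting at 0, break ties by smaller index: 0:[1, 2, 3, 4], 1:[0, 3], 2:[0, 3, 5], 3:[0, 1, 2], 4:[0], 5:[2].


DFS stack-based: start with [0]
Visit order: [0, 1, 3, 2, 5, 4]


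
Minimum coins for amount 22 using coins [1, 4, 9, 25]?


dp[0]=0; dp[i]=1+min(dp[i-c] for c in coins)
...dp[17]=3, dp[18]=2, dp[19]=3, dp[20]=4, dp[21]=4, dp[22]=3
Minimum coins for 22 = 3


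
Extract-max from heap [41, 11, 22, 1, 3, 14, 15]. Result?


Max = 41
Replace root with last, heapify down
Resulting heap: [22, 11, 15, 1, 3, 14]


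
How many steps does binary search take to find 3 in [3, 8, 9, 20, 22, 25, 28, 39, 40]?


Search for 3:
[0,8] mid=4 arr[4]=22
[0,3] mid=1 arr[1]=8
[0,0] mid=0 arr[0]=3
Total: 3 comparisons


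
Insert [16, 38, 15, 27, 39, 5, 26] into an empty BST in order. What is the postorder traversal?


Root = 16; build tree by BST insertion.
Postorder traversal: [5, 15, 26, 27, 39, 38, 16]


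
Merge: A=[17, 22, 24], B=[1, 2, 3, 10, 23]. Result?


Compare heads, take smaller each step.
Merged: [1, 2, 3, 10, 17, 22, 23, 24]


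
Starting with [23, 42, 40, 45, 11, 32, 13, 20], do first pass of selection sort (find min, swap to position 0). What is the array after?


After one pass: [11, 42, 40, 45, 23, 32, 13, 20]


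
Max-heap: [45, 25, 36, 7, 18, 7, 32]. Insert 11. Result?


Append 11: [45, 25, 36, 7, 18, 7, 32, 11]
Bubble up: swap idx 7(11) with idx 3(7)
Result: [45, 25, 36, 11, 18, 7, 32, 7]


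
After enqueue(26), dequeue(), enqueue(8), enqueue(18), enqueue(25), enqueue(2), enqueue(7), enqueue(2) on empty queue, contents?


enqueue(26) -> [26]
dequeue() returns 26 -> []
enqueue(8) -> [8]
enqueue(18) -> [8, 18]
enqueue(25) -> [8, 18, 25]
enqueue(2) -> [8, 18, 25, 2]
enqueue(7) -> [8, 18, 25, 2, 7]
enqueue(2) -> [8, 18, 25, 2, 7, 2]
Final queue (front to back): [8, 18, 25, 2, 7, 2]


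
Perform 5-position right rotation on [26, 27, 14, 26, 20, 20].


Right rotate by 5: [27, 14, 26, 20, 20, 26]


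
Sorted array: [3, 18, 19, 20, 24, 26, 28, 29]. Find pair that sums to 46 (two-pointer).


Two pointers: lo=0, hi=7
Found pair: (18, 28) summing to 46


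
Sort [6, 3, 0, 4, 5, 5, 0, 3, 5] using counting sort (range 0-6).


Count array: [2, 0, 0, 2, 1, 3, 1]
Reconstruct: [0, 0, 3, 3, 4, 5, 5, 5, 6]


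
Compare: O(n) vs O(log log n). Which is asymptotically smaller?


double-logarithmic grows slower than linear
O(log log n) is asymptotically smaller; O(n) grows faster


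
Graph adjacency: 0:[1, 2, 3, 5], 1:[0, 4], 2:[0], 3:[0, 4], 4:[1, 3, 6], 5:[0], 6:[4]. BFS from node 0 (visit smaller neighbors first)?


BFS queue: start with [0]
Visit order: [0, 1, 2, 3, 5, 4, 6]


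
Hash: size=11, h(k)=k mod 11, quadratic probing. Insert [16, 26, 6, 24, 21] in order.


Insertions: 16->slot 5; 26->slot 4; 6->slot 6; 24->slot 2; 21->slot 10
Table: [None, None, 24, None, 26, 16, 6, None, None, None, 21]


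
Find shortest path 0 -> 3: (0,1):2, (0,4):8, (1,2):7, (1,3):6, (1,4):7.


Dijkstra from 0:
Distances: {0: 0, 1: 2, 2: 9, 3: 8, 4: 8}
Shortest distance to 3 = 8, path = [0, 1, 3]


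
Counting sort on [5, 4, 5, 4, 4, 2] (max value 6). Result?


Count array: [0, 0, 1, 0, 3, 2, 0]
Reconstruct: [2, 4, 4, 4, 5, 5]


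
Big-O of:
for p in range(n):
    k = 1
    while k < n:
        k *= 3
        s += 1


Per nesting level: O(n) * O(log n) = O(n log n)
Complexity: O(n log n)


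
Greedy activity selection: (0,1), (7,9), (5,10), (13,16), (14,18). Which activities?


Greedy: pick earliest-ending, then skip overlaps.
Selected (3 activities): [(0, 1), (7, 9), (13, 16)]


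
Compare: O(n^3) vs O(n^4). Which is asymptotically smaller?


cubic grows slower than quartic
O(n^3) is asymptotically smaller; O(n^4) grows faster


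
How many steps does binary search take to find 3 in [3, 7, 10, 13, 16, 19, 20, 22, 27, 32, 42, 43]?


Search for 3:
[0,11] mid=5 arr[5]=19
[0,4] mid=2 arr[2]=10
[0,1] mid=0 arr[0]=3
Total: 3 comparisons


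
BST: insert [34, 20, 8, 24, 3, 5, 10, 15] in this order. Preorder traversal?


Root = 34; build tree by BST insertion.
Preorder traversal: [34, 20, 8, 3, 5, 10, 15, 24]


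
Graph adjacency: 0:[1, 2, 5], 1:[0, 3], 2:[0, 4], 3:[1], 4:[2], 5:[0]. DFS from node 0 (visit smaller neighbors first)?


DFS stack-based: start with [0]
Visit order: [0, 1, 3, 2, 4, 5]


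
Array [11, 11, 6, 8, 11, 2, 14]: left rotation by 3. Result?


Left rotate by 3: [8, 11, 2, 14, 11, 11, 6]


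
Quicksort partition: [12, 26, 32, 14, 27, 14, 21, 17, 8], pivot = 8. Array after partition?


Elements <= 8 go left of pivot.
Result: [8, 26, 32, 14, 27, 14, 21, 17, 12], pivot at index 0


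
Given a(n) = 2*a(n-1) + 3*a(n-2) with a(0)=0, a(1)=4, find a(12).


Build bottom-up:
...a(10)=59048, a(11)=177148, a(12)=2*177148+3*59048=531440


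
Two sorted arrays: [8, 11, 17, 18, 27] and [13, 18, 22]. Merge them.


Compare heads, take smaller each step.
Merged: [8, 11, 13, 17, 18, 18, 22, 27]


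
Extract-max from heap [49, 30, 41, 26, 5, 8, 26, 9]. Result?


Max = 49
Replace root with last, heapify down
Resulting heap: [41, 30, 26, 26, 5, 8, 9]


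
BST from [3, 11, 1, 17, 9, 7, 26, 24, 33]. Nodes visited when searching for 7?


BST root = 3
Search for 7: compare at each node
Path: [3, 11, 9, 7]


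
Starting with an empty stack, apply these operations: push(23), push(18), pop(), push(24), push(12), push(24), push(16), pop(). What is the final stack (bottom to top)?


push(23) -> [23]
push(18) -> [23, 18]
pop() returns 18 -> [23]
push(24) -> [23, 24]
push(12) -> [23, 24, 12]
push(24) -> [23, 24, 12, 24]
push(16) -> [23, 24, 12, 24, 16]
pop() returns 16 -> [23, 24, 12, 24]
Final stack (bottom to top): [23, 24, 12, 24]


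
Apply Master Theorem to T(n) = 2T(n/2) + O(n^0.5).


a=2, b=2, c=0.5. log_2(2)=1 > c=0.5. Case 1: O(n^log_b(a)) = O(n)
Complexity: O(n)


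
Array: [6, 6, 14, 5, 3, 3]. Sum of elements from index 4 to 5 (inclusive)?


Prefix sums: [0, 6, 12, 26, 31, 34, 37]
Sum[4..5] = prefix[6] - prefix[4] = 37 - 31 = 6


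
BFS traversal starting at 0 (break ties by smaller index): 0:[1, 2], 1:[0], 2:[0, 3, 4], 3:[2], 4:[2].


BFS queue: start with [0]
Visit order: [0, 1, 2, 3, 4]


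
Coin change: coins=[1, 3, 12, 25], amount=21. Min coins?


dp[0]=0; dp[i]=1+min(dp[i-c] for c in coins)
...dp[16]=3, dp[17]=4, dp[18]=3, dp[19]=4, dp[20]=5, dp[21]=4
Minimum coins for 21 = 4


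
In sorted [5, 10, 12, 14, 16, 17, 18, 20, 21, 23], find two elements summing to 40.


Two pointers: lo=0, hi=9
Found pair: (17, 23) summing to 40


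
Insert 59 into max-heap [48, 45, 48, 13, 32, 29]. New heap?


Append 59: [48, 45, 48, 13, 32, 29, 59]
Bubble up: swap idx 6(59) with idx 2(48); swap idx 2(59) with idx 0(48)
Result: [59, 45, 48, 13, 32, 29, 48]


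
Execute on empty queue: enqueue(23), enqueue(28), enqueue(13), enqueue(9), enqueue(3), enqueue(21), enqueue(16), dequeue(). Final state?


enqueue(23) -> [23]
enqueue(28) -> [23, 28]
enqueue(13) -> [23, 28, 13]
enqueue(9) -> [23, 28, 13, 9]
enqueue(3) -> [23, 28, 13, 9, 3]
enqueue(21) -> [23, 28, 13, 9, 3, 21]
enqueue(16) -> [23, 28, 13, 9, 3, 21, 16]
dequeue() returns 23 -> [28, 13, 9, 3, 21, 16]
Final queue (front to back): [28, 13, 9, 3, 21, 16]


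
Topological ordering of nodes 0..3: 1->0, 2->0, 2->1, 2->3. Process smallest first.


Kahn's algorithm, process smallest node first
Order: [2, 1, 0, 3]


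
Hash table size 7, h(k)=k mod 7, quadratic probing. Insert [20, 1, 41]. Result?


Insertions: 20->slot 6; 1->slot 1; 41->slot 0
Table: [41, 1, None, None, None, None, 20]


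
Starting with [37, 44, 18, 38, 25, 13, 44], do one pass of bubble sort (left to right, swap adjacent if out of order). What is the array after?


After one pass: [37, 18, 38, 25, 13, 44, 44]


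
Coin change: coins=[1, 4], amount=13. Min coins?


dp[0]=0; dp[i]=1+min(dp[i-c] for c in coins)
...dp[8]=2, dp[9]=3, dp[10]=4, dp[11]=5, dp[12]=3, dp[13]=4
Minimum coins for 13 = 4


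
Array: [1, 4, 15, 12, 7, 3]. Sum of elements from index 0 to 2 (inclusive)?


Prefix sums: [0, 1, 5, 20, 32, 39, 42]
Sum[0..2] = prefix[3] - prefix[0] = 20 - 0 = 20


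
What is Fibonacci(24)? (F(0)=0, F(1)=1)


F(n)=F(n-1)+F(n-2)
...F(22)=17711, F(23)=28657, F(24)=46368


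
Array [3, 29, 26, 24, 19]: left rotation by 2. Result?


Left rotate by 2: [26, 24, 19, 3, 29]


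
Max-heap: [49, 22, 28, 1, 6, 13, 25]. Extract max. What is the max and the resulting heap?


Max = 49
Replace root with last, heapify down
Resulting heap: [28, 22, 25, 1, 6, 13]


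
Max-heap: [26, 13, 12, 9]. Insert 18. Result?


Append 18: [26, 13, 12, 9, 18]
Bubble up: swap idx 4(18) with idx 1(13)
Result: [26, 18, 12, 9, 13]


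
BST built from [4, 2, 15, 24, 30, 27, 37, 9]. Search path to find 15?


BST root = 4
Search for 15: compare at each node
Path: [4, 15]


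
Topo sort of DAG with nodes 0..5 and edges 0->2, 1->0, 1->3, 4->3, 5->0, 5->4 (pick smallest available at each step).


Kahn's algorithm, process smallest node first
Order: [1, 5, 0, 2, 4, 3]


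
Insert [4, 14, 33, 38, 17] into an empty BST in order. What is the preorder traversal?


Root = 4; build tree by BST insertion.
Preorder traversal: [4, 14, 33, 17, 38]


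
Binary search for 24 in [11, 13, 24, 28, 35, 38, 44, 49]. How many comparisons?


Search for 24:
[0,7] mid=3 arr[3]=28
[0,2] mid=1 arr[1]=13
[2,2] mid=2 arr[2]=24
Total: 3 comparisons


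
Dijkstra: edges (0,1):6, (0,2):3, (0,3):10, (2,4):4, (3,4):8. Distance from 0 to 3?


Dijkstra from 0:
Distances: {0: 0, 1: 6, 2: 3, 3: 10, 4: 7}
Shortest distance to 3 = 10, path = [0, 3]


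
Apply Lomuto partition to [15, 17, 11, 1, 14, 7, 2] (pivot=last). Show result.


Elements <= 2 go left of pivot.
Result: [1, 2, 11, 15, 14, 7, 17], pivot at index 1


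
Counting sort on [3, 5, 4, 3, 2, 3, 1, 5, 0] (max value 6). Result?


Count array: [1, 1, 1, 3, 1, 2, 0]
Reconstruct: [0, 1, 2, 3, 3, 3, 4, 5, 5]


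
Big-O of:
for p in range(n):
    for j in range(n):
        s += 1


Per nesting level: O(n) * O(n) = O(n^2)
Complexity: O(n^2)


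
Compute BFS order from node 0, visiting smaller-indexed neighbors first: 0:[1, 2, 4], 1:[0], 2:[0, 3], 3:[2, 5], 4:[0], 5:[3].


BFS queue: start with [0]
Visit order: [0, 1, 2, 4, 3, 5]


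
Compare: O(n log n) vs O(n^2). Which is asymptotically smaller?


linearithmic grows slower than quadratic
O(n log n) is asymptotically smaller; O(n^2) grows faster


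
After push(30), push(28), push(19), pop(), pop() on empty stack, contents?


push(30) -> [30]
push(28) -> [30, 28]
push(19) -> [30, 28, 19]
pop() returns 19 -> [30, 28]
pop() returns 28 -> [30]
Final stack (bottom to top): [30]


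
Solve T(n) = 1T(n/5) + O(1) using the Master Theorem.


a=1, b=5, c=0. log_5(1)=0 = c=0. Case 2: O(n^c log n) = O(log n)
Complexity: O(log n)


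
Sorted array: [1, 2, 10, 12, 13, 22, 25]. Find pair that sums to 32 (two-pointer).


Two pointers: lo=0, hi=6
Found pair: (10, 22) summing to 32


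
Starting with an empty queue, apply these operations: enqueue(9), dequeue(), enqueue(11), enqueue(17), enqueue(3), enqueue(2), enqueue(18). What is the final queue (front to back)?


enqueue(9) -> [9]
dequeue() returns 9 -> []
enqueue(11) -> [11]
enqueue(17) -> [11, 17]
enqueue(3) -> [11, 17, 3]
enqueue(2) -> [11, 17, 3, 2]
enqueue(18) -> [11, 17, 3, 2, 18]
Final queue (front to back): [11, 17, 3, 2, 18]


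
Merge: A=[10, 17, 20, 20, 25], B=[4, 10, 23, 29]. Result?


Compare heads, take smaller each step.
Merged: [4, 10, 10, 17, 20, 20, 23, 25, 29]


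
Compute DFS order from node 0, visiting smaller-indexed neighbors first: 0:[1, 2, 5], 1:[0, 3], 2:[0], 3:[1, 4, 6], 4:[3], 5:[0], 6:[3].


DFS stack-based: start with [0]
Visit order: [0, 1, 3, 4, 6, 2, 5]


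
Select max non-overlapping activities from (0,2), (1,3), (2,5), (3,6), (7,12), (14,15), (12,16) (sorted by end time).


Greedy: pick earliest-ending, then skip overlaps.
Selected (4 activities): [(0, 2), (2, 5), (7, 12), (14, 15)]


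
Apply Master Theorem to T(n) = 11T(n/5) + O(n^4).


a=11, b=5, c=4. log_5(11)=1.490 < c=4. Case 3: O(n^c) = O(n^4)
Complexity: O(n^4)


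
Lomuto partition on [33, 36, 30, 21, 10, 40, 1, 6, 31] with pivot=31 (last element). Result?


Elements <= 31 go left of pivot.
Result: [30, 21, 10, 1, 6, 31, 36, 33, 40], pivot at index 5


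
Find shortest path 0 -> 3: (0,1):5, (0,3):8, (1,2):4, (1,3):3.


Dijkstra from 0:
Distances: {0: 0, 1: 5, 2: 9, 3: 8}
Shortest distance to 3 = 8, path = [0, 3]


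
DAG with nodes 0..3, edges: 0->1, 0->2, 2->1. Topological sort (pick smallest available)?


Kahn's algorithm, process smallest node first
Order: [0, 2, 1, 3]


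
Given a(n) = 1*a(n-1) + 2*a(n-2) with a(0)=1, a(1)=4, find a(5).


Build bottom-up:
...a(3)=14, a(4)=26, a(5)=1*26+2*14=54


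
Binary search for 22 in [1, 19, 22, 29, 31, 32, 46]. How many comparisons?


Search for 22:
[0,6] mid=3 arr[3]=29
[0,2] mid=1 arr[1]=19
[2,2] mid=2 arr[2]=22
Total: 3 comparisons


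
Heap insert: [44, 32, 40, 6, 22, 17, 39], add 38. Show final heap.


Append 38: [44, 32, 40, 6, 22, 17, 39, 38]
Bubble up: swap idx 7(38) with idx 3(6); swap idx 3(38) with idx 1(32)
Result: [44, 38, 40, 32, 22, 17, 39, 6]


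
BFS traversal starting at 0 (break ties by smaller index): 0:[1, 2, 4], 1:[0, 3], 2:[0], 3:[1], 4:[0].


BFS queue: start with [0]
Visit order: [0, 1, 2, 4, 3]


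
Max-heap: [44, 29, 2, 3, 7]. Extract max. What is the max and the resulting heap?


Max = 44
Replace root with last, heapify down
Resulting heap: [29, 7, 2, 3]


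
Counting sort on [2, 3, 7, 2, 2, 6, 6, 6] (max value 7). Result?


Count array: [0, 0, 3, 1, 0, 0, 3, 1]
Reconstruct: [2, 2, 2, 3, 6, 6, 6, 7]


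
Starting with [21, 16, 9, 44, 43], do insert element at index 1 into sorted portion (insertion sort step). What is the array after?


After one pass: [16, 21, 9, 44, 43]


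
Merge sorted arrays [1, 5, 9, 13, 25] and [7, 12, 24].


Compare heads, take smaller each step.
Merged: [1, 5, 7, 9, 12, 13, 24, 25]


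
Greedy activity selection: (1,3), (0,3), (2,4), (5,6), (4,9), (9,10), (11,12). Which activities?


Greedy: pick earliest-ending, then skip overlaps.
Selected (4 activities): [(1, 3), (5, 6), (9, 10), (11, 12)]


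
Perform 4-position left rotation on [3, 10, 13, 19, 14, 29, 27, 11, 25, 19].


Left rotate by 4: [14, 29, 27, 11, 25, 19, 3, 10, 13, 19]


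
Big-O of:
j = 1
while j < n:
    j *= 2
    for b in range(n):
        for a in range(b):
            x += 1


Per nesting level: O(log n) * O(n) * O(n) [triangular over b] = O(n^2 log n)
Complexity: O(n^2 log n)


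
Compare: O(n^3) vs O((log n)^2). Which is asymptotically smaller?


polylogarithmic grows slower than cubic
O((log n)^2) is asymptotically smaller; O(n^3) grows faster


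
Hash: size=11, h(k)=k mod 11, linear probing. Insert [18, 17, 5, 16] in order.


Insertions: 18->slot 7; 17->slot 6; 5->slot 5; 16->slot 8
Table: [None, None, None, None, None, 5, 17, 18, 16, None, None]


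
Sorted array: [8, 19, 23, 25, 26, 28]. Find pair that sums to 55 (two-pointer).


Two pointers: lo=0, hi=5
No pair sums to 55


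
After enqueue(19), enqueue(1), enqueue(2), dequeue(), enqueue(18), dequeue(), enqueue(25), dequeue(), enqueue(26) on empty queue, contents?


enqueue(19) -> [19]
enqueue(1) -> [19, 1]
enqueue(2) -> [19, 1, 2]
dequeue() returns 19 -> [1, 2]
enqueue(18) -> [1, 2, 18]
dequeue() returns 1 -> [2, 18]
enqueue(25) -> [2, 18, 25]
dequeue() returns 2 -> [18, 25]
enqueue(26) -> [18, 25, 26]
Final queue (front to back): [18, 25, 26]


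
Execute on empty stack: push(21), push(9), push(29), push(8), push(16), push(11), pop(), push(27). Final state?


push(21) -> [21]
push(9) -> [21, 9]
push(29) -> [21, 9, 29]
push(8) -> [21, 9, 29, 8]
push(16) -> [21, 9, 29, 8, 16]
push(11) -> [21, 9, 29, 8, 16, 11]
pop() returns 11 -> [21, 9, 29, 8, 16]
push(27) -> [21, 9, 29, 8, 16, 27]
Final stack (bottom to top): [21, 9, 29, 8, 16, 27]


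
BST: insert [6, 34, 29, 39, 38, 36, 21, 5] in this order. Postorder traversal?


Root = 6; build tree by BST insertion.
Postorder traversal: [5, 21, 29, 36, 38, 39, 34, 6]


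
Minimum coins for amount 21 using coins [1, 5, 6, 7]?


dp[0]=0; dp[i]=1+min(dp[i-c] for c in coins)
...dp[16]=3, dp[17]=3, dp[18]=3, dp[19]=3, dp[20]=3, dp[21]=3
Minimum coins for 21 = 3


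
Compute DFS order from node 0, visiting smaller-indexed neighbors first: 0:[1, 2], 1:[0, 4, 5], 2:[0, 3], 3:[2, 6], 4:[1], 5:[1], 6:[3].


DFS stack-based: start with [0]
Visit order: [0, 1, 4, 5, 2, 3, 6]


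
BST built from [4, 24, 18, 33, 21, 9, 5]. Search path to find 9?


BST root = 4
Search for 9: compare at each node
Path: [4, 24, 18, 9]


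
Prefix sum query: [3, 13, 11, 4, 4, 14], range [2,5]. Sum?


Prefix sums: [0, 3, 16, 27, 31, 35, 49]
Sum[2..5] = prefix[6] - prefix[2] = 49 - 16 = 33


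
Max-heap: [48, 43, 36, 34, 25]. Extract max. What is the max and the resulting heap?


Max = 48
Replace root with last, heapify down
Resulting heap: [43, 34, 36, 25]


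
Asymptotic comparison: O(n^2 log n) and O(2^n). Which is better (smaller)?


n^2 log n grows slower than exponential
O(n^2 log n) is asymptotically smaller; O(2^n) grows faster


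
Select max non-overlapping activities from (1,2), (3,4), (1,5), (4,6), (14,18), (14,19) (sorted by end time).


Greedy: pick earliest-ending, then skip overlaps.
Selected (4 activities): [(1, 2), (3, 4), (4, 6), (14, 18)]


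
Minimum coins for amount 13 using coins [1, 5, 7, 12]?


dp[0]=0; dp[i]=1+min(dp[i-c] for c in coins)
...dp[8]=2, dp[9]=3, dp[10]=2, dp[11]=3, dp[12]=1, dp[13]=2
Minimum coins for 13 = 2


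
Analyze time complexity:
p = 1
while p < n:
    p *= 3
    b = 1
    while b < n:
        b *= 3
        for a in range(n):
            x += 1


Per nesting level: O(log n) * O(log n) * O(n) = O(n (log n)^2)
Complexity: O(n (log n)^2)


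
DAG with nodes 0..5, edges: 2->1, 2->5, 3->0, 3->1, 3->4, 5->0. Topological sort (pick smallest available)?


Kahn's algorithm, process smallest node first
Order: [2, 3, 1, 4, 5, 0]


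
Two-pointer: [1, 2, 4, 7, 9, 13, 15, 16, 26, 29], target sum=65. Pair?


Two pointers: lo=0, hi=9
No pair sums to 65


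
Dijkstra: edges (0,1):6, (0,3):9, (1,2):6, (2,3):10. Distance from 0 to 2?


Dijkstra from 0:
Distances: {0: 0, 1: 6, 2: 12, 3: 9}
Shortest distance to 2 = 12, path = [0, 1, 2]


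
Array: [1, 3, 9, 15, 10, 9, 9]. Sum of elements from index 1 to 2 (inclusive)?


Prefix sums: [0, 1, 4, 13, 28, 38, 47, 56]
Sum[1..2] = prefix[3] - prefix[1] = 13 - 1 = 12


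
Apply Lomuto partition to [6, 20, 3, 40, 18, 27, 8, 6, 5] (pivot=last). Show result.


Elements <= 5 go left of pivot.
Result: [3, 5, 6, 40, 18, 27, 8, 6, 20], pivot at index 1


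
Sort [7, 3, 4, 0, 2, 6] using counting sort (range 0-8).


Count array: [1, 0, 1, 1, 1, 0, 1, 1, 0]
Reconstruct: [0, 2, 3, 4, 6, 7]


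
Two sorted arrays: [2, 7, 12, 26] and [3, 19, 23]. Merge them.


Compare heads, take smaller each step.
Merged: [2, 3, 7, 12, 19, 23, 26]


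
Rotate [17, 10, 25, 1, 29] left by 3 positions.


Left rotate by 3: [1, 29, 17, 10, 25]


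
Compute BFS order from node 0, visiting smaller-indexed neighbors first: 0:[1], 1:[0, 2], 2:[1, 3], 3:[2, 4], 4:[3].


BFS queue: start with [0]
Visit order: [0, 1, 2, 3, 4]


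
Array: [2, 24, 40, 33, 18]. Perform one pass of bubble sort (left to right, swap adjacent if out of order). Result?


After one pass: [2, 24, 33, 18, 40]


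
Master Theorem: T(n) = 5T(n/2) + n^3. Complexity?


a=5, b=2, c=3. log_2(5)=2.322 < c=3. Case 3: O(n^c) = O(n^3)
Complexity: O(n^3)


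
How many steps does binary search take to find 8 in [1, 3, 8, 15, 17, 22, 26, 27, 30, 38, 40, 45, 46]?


Search for 8:
[0,12] mid=6 arr[6]=26
[0,5] mid=2 arr[2]=8
Total: 2 comparisons


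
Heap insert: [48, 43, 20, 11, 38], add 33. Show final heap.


Append 33: [48, 43, 20, 11, 38, 33]
Bubble up: swap idx 5(33) with idx 2(20)
Result: [48, 43, 33, 11, 38, 20]


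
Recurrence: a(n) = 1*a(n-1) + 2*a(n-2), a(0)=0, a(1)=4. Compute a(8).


Build bottom-up:
...a(6)=84, a(7)=172, a(8)=1*172+2*84=340


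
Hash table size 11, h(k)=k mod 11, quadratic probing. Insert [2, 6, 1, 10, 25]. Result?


Insertions: 2->slot 2; 6->slot 6; 1->slot 1; 10->slot 10; 25->slot 3
Table: [None, 1, 2, 25, None, None, 6, None, None, None, 10]


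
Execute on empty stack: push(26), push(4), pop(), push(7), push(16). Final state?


push(26) -> [26]
push(4) -> [26, 4]
pop() returns 4 -> [26]
push(7) -> [26, 7]
push(16) -> [26, 7, 16]
Final stack (bottom to top): [26, 7, 16]


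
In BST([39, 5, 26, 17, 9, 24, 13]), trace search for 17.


BST root = 39
Search for 17: compare at each node
Path: [39, 5, 26, 17]


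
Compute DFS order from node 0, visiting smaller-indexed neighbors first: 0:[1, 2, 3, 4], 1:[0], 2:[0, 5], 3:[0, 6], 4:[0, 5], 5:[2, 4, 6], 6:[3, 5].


DFS stack-based: start with [0]
Visit order: [0, 1, 2, 5, 4, 6, 3]


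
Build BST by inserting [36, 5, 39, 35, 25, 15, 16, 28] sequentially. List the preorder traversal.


Root = 36; build tree by BST insertion.
Preorder traversal: [36, 5, 35, 25, 15, 16, 28, 39]


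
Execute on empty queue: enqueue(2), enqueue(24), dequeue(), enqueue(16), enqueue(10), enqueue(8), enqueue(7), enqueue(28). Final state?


enqueue(2) -> [2]
enqueue(24) -> [2, 24]
dequeue() returns 2 -> [24]
enqueue(16) -> [24, 16]
enqueue(10) -> [24, 16, 10]
enqueue(8) -> [24, 16, 10, 8]
enqueue(7) -> [24, 16, 10, 8, 7]
enqueue(28) -> [24, 16, 10, 8, 7, 28]
Final queue (front to back): [24, 16, 10, 8, 7, 28]


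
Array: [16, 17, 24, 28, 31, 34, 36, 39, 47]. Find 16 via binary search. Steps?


Search for 16:
[0,8] mid=4 arr[4]=31
[0,3] mid=1 arr[1]=17
[0,0] mid=0 arr[0]=16
Total: 3 comparisons


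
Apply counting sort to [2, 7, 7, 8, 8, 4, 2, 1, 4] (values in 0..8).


Count array: [0, 1, 2, 0, 2, 0, 0, 2, 2]
Reconstruct: [1, 2, 2, 4, 4, 7, 7, 8, 8]


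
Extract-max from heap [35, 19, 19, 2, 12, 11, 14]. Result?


Max = 35
Replace root with last, heapify down
Resulting heap: [19, 14, 19, 2, 12, 11]


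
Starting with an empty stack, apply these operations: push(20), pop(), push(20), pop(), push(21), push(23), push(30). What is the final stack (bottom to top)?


push(20) -> [20]
pop() returns 20 -> []
push(20) -> [20]
pop() returns 20 -> []
push(21) -> [21]
push(23) -> [21, 23]
push(30) -> [21, 23, 30]
Final stack (bottom to top): [21, 23, 30]


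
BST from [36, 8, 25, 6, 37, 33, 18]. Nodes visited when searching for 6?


BST root = 36
Search for 6: compare at each node
Path: [36, 8, 6]


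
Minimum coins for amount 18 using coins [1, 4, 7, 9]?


dp[0]=0; dp[i]=1+min(dp[i-c] for c in coins)
...dp[13]=2, dp[14]=2, dp[15]=3, dp[16]=2, dp[17]=3, dp[18]=2
Minimum coins for 18 = 2


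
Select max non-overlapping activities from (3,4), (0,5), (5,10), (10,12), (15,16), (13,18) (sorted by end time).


Greedy: pick earliest-ending, then skip overlaps.
Selected (4 activities): [(3, 4), (5, 10), (10, 12), (15, 16)]


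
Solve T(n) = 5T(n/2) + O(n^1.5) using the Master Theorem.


a=5, b=2, c=1.5. log_2(5)=2.322 > c=1.5. Case 1: O(n^log_b(a)) = O(n^2.322)
Complexity: O(n^2.322)


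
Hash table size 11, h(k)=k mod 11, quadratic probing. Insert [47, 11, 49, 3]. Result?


Insertions: 47->slot 3; 11->slot 0; 49->slot 5; 3->slot 4
Table: [11, None, None, 47, 3, 49, None, None, None, None, None]


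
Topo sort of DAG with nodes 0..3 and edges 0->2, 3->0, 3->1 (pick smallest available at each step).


Kahn's algorithm, process smallest node first
Order: [3, 0, 1, 2]


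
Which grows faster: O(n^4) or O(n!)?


quartic grows slower than factorial
O(n^4) is asymptotically smaller; O(n!) grows faster


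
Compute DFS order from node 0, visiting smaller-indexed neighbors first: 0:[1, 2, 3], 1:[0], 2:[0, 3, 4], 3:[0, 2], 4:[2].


DFS stack-based: start with [0]
Visit order: [0, 1, 2, 3, 4]


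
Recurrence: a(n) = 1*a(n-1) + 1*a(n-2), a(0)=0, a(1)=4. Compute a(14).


Build bottom-up:
...a(12)=576, a(13)=932, a(14)=1*932+1*576=1508


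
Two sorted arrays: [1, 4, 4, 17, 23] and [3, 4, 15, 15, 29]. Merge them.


Compare heads, take smaller each step.
Merged: [1, 3, 4, 4, 4, 15, 15, 17, 23, 29]


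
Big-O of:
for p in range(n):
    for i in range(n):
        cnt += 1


Per nesting level: O(n) * O(n) = O(n^2)
Complexity: O(n^2)


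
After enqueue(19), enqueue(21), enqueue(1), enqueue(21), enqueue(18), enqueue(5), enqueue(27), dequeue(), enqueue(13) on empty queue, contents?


enqueue(19) -> [19]
enqueue(21) -> [19, 21]
enqueue(1) -> [19, 21, 1]
enqueue(21) -> [19, 21, 1, 21]
enqueue(18) -> [19, 21, 1, 21, 18]
enqueue(5) -> [19, 21, 1, 21, 18, 5]
enqueue(27) -> [19, 21, 1, 21, 18, 5, 27]
dequeue() returns 19 -> [21, 1, 21, 18, 5, 27]
enqueue(13) -> [21, 1, 21, 18, 5, 27, 13]
Final queue (front to back): [21, 1, 21, 18, 5, 27, 13]


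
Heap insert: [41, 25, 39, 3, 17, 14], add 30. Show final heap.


Append 30: [41, 25, 39, 3, 17, 14, 30]
Bubble up: no swaps needed
Result: [41, 25, 39, 3, 17, 14, 30]


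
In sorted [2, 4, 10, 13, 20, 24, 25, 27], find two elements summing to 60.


Two pointers: lo=0, hi=7
No pair sums to 60


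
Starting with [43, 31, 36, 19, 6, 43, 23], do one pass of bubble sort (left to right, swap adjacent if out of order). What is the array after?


After one pass: [31, 36, 19, 6, 43, 23, 43]


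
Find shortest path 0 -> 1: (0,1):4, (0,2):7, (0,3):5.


Dijkstra from 0:
Distances: {0: 0, 1: 4, 2: 7, 3: 5}
Shortest distance to 1 = 4, path = [0, 1]


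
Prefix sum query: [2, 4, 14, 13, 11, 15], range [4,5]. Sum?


Prefix sums: [0, 2, 6, 20, 33, 44, 59]
Sum[4..5] = prefix[6] - prefix[4] = 59 - 33 = 26


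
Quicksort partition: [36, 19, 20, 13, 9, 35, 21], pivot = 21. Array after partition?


Elements <= 21 go left of pivot.
Result: [19, 20, 13, 9, 21, 35, 36], pivot at index 4


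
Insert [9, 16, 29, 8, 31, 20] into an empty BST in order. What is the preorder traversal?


Root = 9; build tree by BST insertion.
Preorder traversal: [9, 8, 16, 29, 20, 31]


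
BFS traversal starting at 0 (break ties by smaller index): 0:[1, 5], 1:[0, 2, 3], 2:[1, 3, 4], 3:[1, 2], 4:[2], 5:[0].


BFS queue: start with [0]
Visit order: [0, 1, 5, 2, 3, 4]


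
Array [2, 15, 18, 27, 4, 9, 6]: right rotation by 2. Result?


Right rotate by 2: [9, 6, 2, 15, 18, 27, 4]


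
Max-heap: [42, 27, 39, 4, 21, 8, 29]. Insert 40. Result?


Append 40: [42, 27, 39, 4, 21, 8, 29, 40]
Bubble up: swap idx 7(40) with idx 3(4); swap idx 3(40) with idx 1(27)
Result: [42, 40, 39, 27, 21, 8, 29, 4]


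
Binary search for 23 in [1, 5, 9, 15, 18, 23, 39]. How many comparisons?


Search for 23:
[0,6] mid=3 arr[3]=15
[4,6] mid=5 arr[5]=23
Total: 2 comparisons


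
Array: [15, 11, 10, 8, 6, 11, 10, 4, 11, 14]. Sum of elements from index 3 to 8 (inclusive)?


Prefix sums: [0, 15, 26, 36, 44, 50, 61, 71, 75, 86, 100]
Sum[3..8] = prefix[9] - prefix[3] = 86 - 36 = 50


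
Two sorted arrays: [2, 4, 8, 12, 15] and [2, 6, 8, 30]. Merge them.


Compare heads, take smaller each step.
Merged: [2, 2, 4, 6, 8, 8, 12, 15, 30]


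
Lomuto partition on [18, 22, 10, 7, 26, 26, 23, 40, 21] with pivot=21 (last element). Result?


Elements <= 21 go left of pivot.
Result: [18, 10, 7, 21, 26, 26, 23, 40, 22], pivot at index 3


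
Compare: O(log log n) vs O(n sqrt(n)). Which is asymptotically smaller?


double-logarithmic grows slower than n^1.5
O(log log n) is asymptotically smaller; O(n sqrt(n)) grows faster


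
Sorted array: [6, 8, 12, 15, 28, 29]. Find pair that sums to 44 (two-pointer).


Two pointers: lo=0, hi=5
Found pair: (15, 29) summing to 44


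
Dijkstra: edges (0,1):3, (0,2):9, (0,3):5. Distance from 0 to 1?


Dijkstra from 0:
Distances: {0: 0, 1: 3, 2: 9, 3: 5}
Shortest distance to 1 = 3, path = [0, 1]


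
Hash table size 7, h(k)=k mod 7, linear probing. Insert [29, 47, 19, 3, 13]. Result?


Insertions: 29->slot 1; 47->slot 5; 19->slot 6; 3->slot 3; 13->slot 0
Table: [13, 29, None, 3, None, 47, 19]


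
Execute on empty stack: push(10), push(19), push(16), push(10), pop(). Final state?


push(10) -> [10]
push(19) -> [10, 19]
push(16) -> [10, 19, 16]
push(10) -> [10, 19, 16, 10]
pop() returns 10 -> [10, 19, 16]
Final stack (bottom to top): [10, 19, 16]
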